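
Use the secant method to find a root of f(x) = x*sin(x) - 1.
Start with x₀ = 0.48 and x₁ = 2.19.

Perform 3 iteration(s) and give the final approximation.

f(x) = x*sin(x) - 1
x₀ = 0.48, x₁ = 2.19

Secant formula: x_{n+1} = x_n - f(x_n)(x_n - x_{n-1})/(f(x_n) - f(x_{n-1}))

Iteration 1:
  f(0.480000) = -0.778346
  f(2.190000) = 0.783407
  x_2 = 2.190000 - 0.783407×(2.190000 - 0.480000)/(0.783407 - (-0.778346))
       = 1.332230
Iteration 2:
  f(2.190000) = 0.783407
  f(1.332230) = 0.294498
  x_3 = 1.332230 - 0.294498×(1.332230 - 2.190000)/(0.294498 - 0.783407)
       = 0.815546
Iteration 3:
  f(1.332230) = 0.294498
  f(0.815546) = -0.406202
  x_4 = 0.815546 - (-0.406202)×(0.815546 - 1.332230)/(-0.406202 - 0.294498)
       = 1.115072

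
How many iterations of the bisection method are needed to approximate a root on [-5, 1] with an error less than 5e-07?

We need (b-a)/2^n ≤ 5e-07
(1 - (-5))/2^n ≤ 5e-07
6/2^n ≤ 5e-07
2^n ≥ 12000000
n ≥ log₂(12000000) = 23.52
n ≥ 24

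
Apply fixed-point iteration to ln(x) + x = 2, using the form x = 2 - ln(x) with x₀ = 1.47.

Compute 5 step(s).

Equation: ln(x) + x = 2
Fixed-point form: x = 2 - ln(x)
x₀ = 1.47

x_1 = g(1.470000) = 1.614738
x_2 = g(1.614738) = 1.520828
x_3 = g(1.520828) = 1.580745
x_4 = g(1.580745) = 1.542104
x_5 = g(1.542104) = 1.566853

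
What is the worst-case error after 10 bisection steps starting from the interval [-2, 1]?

Bisection error bound: |error| ≤ (b-a)/2^n
|error| ≤ (1 - (-2))/2^10 = 3/2^10
|error| ≤ 0.0029296875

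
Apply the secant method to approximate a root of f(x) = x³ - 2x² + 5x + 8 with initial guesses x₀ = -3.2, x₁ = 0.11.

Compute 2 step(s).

f(x) = x³ - 2x² + 5x + 8
x₀ = -3.2, x₁ = 0.11

Secant formula: x_{n+1} = x_n - f(x_n)(x_n - x_{n-1})/(f(x_n) - f(x_{n-1}))

Iteration 1:
  f(-3.200000) = -61.248000
  f(0.110000) = 8.527131
  x_2 = 0.110000 - 8.527131×(0.110000 - (-3.200000))/(8.527131 - (-61.248000))
       = -0.294511
Iteration 2:
  f(0.110000) = 8.527131
  f(-0.294511) = 6.328427
  x_3 = -0.294511 - 6.328427×(-0.294511 - 0.110000)/(6.328427 - 8.527131)
       = -1.458796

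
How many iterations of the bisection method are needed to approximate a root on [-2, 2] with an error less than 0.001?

We need (b-a)/2^n ≤ 0.001
(2 - (-2))/2^n ≤ 0.001
4/2^n ≤ 0.001
2^n ≥ 4000
n ≥ log₂(4000) = 11.97
n ≥ 12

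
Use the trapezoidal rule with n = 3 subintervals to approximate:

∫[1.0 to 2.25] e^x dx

f(x) = e^x
a = 1.0, b = 2.25, n = 3
h = (b - a)/n = 0.416667

Trapezoidal rule: (h/2)[f(x₀) + 2f(x₁) + 2f(x₂) + ... + f(xₙ)]

x_0 = 1.0000, f(x_0) = 2.718282, coefficient = 1
x_1 = 1.4167, f(x_1) = 4.123353, coefficient = 2
x_2 = 1.8333, f(x_2) = 6.254701, coefficient = 2
x_3 = 2.2500, f(x_3) = 9.487736, coefficient = 1

I ≈ (0.416667/2) × 32.962126 = 6.867109
Exact value: 6.769454
Error: 0.097655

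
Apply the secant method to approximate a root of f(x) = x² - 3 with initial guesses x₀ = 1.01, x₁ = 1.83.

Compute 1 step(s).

f(x) = x² - 3
x₀ = 1.01, x₁ = 1.83

Secant formula: x_{n+1} = x_n - f(x_n)(x_n - x_{n-1})/(f(x_n) - f(x_{n-1}))

Iteration 1:
  f(1.010000) = -1.979900
  f(1.830000) = 0.348900
  x_2 = 1.830000 - 0.348900×(1.830000 - 1.010000)/(0.348900 - (-1.979900))
       = 1.707148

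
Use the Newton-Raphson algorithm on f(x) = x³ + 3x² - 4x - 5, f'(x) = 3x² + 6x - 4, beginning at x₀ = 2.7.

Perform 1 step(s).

f(x) = x³ + 3x² - 4x - 5
f'(x) = 3x² + 6x - 4
x₀ = 2.7

Newton-Raphson formula: x_{n+1} = x_n - f(x_n)/f'(x_n)

Iteration 1:
  f(2.700000) = 25.753000
  f'(2.700000) = 34.070000
  x_1 = 2.700000 - 25.753000/34.070000 = 1.944115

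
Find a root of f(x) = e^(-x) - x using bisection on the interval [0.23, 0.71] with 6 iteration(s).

f(x) = e^(-x) - x
Initial interval: [0.23, 0.71]

Iteration 1:
  c_1 = (0.230000 + 0.710000)/2 = 0.470000
  f(c_1) = f(0.470000) = 0.155002
  f(a) × f(c) ≥ 0, new interval: [0.470000, 0.710000]
Iteration 2:
  c_2 = (0.470000 + 0.710000)/2 = 0.590000
  f(c_2) = f(0.590000) = -0.035673
  f(a) × f(c) < 0, new interval: [0.470000, 0.590000]
Iteration 3:
  c_3 = (0.470000 + 0.590000)/2 = 0.530000
  f(c_3) = f(0.530000) = 0.058605
  f(a) × f(c) ≥ 0, new interval: [0.530000, 0.590000]
Iteration 4:
  c_4 = (0.530000 + 0.590000)/2 = 0.560000
  f(c_4) = f(0.560000) = 0.011209
  f(a) × f(c) ≥ 0, new interval: [0.560000, 0.590000]
Iteration 5:
  c_5 = (0.560000 + 0.590000)/2 = 0.575000
  f(c_5) = f(0.575000) = -0.012295
  f(a) × f(c) < 0, new interval: [0.560000, 0.575000]
Iteration 6:
  c_6 = (0.560000 + 0.575000)/2 = 0.567500
  f(c_6) = f(0.567500) = -0.000559
  f(a) × f(c) < 0, new interval: [0.560000, 0.567500]

After 6 iteration(s), the approximation is c_6 = 0.567500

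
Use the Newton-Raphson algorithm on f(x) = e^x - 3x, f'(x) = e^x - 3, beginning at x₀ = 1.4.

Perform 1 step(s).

f(x) = e^x - 3x
f'(x) = e^x - 3
x₀ = 1.4

Newton-Raphson formula: x_{n+1} = x_n - f(x_n)/f'(x_n)

Iteration 1:
  f(1.400000) = -0.144800
  f'(1.400000) = 1.055200
  x_1 = 1.400000 - (-0.144800)/1.055200 = 1.537225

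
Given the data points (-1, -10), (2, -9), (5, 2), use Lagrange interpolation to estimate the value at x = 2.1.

Lagrange interpolation formula:
P(x) = Σ yᵢ × Lᵢ(x)
where Lᵢ(x) = Π_{j≠i} (x - xⱼ)/(xᵢ - xⱼ)

L_0(2.1) = (2.1 - 2)/(-1 - 2) × (2.1 - 5)/(-1 - 5) = -0.016111
L_1(2.1) = (2.1 - (-1))/(2 - (-1)) × (2.1 - 5)/(2 - 5) = 0.998889
L_2(2.1) = (2.1 - (-1))/(5 - (-1)) × (2.1 - 2)/(5 - 2) = 0.017222

P(2.1) = (-10)×L_0(2.1) + (-9)×L_1(2.1) + 2×L_2(2.1)
P(2.1) = -8.794444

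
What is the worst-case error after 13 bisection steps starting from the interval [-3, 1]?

Bisection error bound: |error| ≤ (b-a)/2^n
|error| ≤ (1 - (-3))/2^13 = 4/2^13
|error| ≤ 0.0004882812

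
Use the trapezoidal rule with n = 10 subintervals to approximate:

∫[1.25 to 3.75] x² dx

f(x) = x²
a = 1.25, b = 3.75, n = 10
h = (b - a)/n = 0.250000

Trapezoidal rule: (h/2)[f(x₀) + 2f(x₁) + 2f(x₂) + ... + f(xₙ)]

x_0 = 1.2500, f(x_0) = 1.562500, coefficient = 1
x_1 = 1.5000, f(x_1) = 2.250000, coefficient = 2
x_2 = 1.7500, f(x_2) = 3.062500, coefficient = 2
x_3 = 2.0000, f(x_3) = 4.000000, coefficient = 2
x_4 = 2.2500, f(x_4) = 5.062500, coefficient = 2
x_5 = 2.5000, f(x_5) = 6.250000, coefficient = 2
x_6 = 2.7500, f(x_6) = 7.562500, coefficient = 2
x_7 = 3.0000, f(x_7) = 9.000000, coefficient = 2
x_8 = 3.2500, f(x_8) = 10.562500, coefficient = 2
x_9 = 3.5000, f(x_9) = 12.250000, coefficient = 2
x_10 = 3.7500, f(x_10) = 14.062500, coefficient = 1

I ≈ (0.250000/2) × 135.625000 = 16.953125
Exact value: 16.927083
Error: 0.026042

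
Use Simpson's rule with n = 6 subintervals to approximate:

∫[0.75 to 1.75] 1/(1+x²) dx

f(x) = 1/(1+x²)
a = 0.75, b = 1.75, n = 6
h = (b - a)/n = 0.166667

Simpson's rule: (h/3)[f(x₀) + 4f(x₁) + 2f(x₂) + ... + f(xₙ)]

x_0 = 0.7500, f(x_0) = 0.640000, coefficient = 1
x_1 = 0.9167, f(x_1) = 0.543396, coefficient = 4
x_2 = 1.0833, f(x_2) = 0.460064, coefficient = 2
x_3 = 1.2500, f(x_3) = 0.390244, coefficient = 4
x_4 = 1.4167, f(x_4) = 0.332564, coefficient = 2
x_5 = 1.5833, f(x_5) = 0.285149, coefficient = 4
x_6 = 1.7500, f(x_6) = 0.246154, coefficient = 1

I ≈ (0.166667/3) × 7.346563 = 0.408142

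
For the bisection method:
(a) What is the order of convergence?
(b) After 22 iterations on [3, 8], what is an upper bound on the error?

(a) Bisection has linear (order 1) convergence; the error is halved each step.

(b) Error bound = (b-a)/2^n = (8 - 3)/2^{22}
    = 5/2^{22}

(a) 1 (linear); (b) error ≤ 1.19e-06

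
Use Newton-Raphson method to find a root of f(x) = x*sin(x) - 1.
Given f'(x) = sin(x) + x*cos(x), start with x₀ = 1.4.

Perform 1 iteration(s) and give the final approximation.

f(x) = x*sin(x) - 1
f'(x) = sin(x) + x*cos(x)
x₀ = 1.4

Newton-Raphson formula: x_{n+1} = x_n - f(x_n)/f'(x_n)

Iteration 1:
  f(1.400000) = 0.379630
  f'(1.400000) = 1.223404
  x_1 = 1.400000 - 0.379630/1.223404 = 1.089694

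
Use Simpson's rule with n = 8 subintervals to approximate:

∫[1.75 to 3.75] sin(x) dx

f(x) = sin(x)
a = 1.75, b = 3.75, n = 8
h = (b - a)/n = 0.250000

Simpson's rule: (h/3)[f(x₀) + 4f(x₁) + 2f(x₂) + ... + f(xₙ)]

x_0 = 1.7500, f(x_0) = 0.983986, coefficient = 1
x_1 = 2.0000, f(x_1) = 0.909297, coefficient = 4
x_2 = 2.2500, f(x_2) = 0.778073, coefficient = 2
x_3 = 2.5000, f(x_3) = 0.598472, coefficient = 4
x_4 = 2.7500, f(x_4) = 0.381661, coefficient = 2
x_5 = 3.0000, f(x_5) = 0.141120, coefficient = 4
x_6 = 3.2500, f(x_6) = -0.108195, coefficient = 2
x_7 = 3.5000, f(x_7) = -0.350783, coefficient = 4
x_8 = 3.7500, f(x_8) = -0.571561, coefficient = 1

I ≈ (0.250000/3) × 7.707928 = 0.642327
Exact value: 0.642313
Error: 0.000014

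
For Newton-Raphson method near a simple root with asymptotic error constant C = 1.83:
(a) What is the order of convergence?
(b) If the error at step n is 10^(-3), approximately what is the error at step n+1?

(a) Newton-Raphson has quadratic (order 2) convergence near simple roots.
    This means |e_{n+1}| ≈ C|e_n|².

(b) With |e_n| = 10^(-3) and C = 1.83:
    |e_{n+1}| ≈ 1.83 × (10^(-3))² = 1.83 × 10^(-6)

(a) 2 (quadratic); (b) |e_{n+1}| ≈ 1.830e-06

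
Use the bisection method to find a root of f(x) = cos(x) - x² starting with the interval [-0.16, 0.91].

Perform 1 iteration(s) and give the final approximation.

f(x) = cos(x) - x²
Initial interval: [-0.16, 0.91]

Iteration 1:
  c_1 = (-0.160000 + 0.910000)/2 = 0.375000
  f(c_1) = f(0.375000) = 0.789883
  f(a) × f(c) ≥ 0, new interval: [0.375000, 0.910000]

After 1 iteration(s), the approximation is c_1 = 0.375000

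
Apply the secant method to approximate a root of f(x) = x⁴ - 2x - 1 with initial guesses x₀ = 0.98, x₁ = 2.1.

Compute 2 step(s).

f(x) = x⁴ - 2x - 1
x₀ = 0.98, x₁ = 2.1

Secant formula: x_{n+1} = x_n - f(x_n)(x_n - x_{n-1})/(f(x_n) - f(x_{n-1}))

Iteration 1:
  f(0.980000) = -2.037632
  f(2.100000) = 14.248100
  x_2 = 2.100000 - 14.248100×(2.100000 - 0.980000)/(14.248100 - (-2.037632))
       = 1.120132
Iteration 2:
  f(2.100000) = 14.248100
  f(1.120132) = -1.666004
  x_3 = 1.120132 - (-1.666004)×(1.120132 - 2.100000)/(-1.666004 - 14.248100)
       = 1.222711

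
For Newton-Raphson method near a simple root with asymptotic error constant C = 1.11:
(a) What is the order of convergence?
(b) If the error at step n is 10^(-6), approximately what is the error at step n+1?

(a) Newton-Raphson has quadratic (order 2) convergence near simple roots.
    This means |e_{n+1}| ≈ C|e_n|².

(b) With |e_n| = 10^(-6) and C = 1.11:
    |e_{n+1}| ≈ 1.11 × (10^(-6))² = 1.11 × 10^(-12)

(a) 2 (quadratic); (b) |e_{n+1}| ≈ 1.110e-12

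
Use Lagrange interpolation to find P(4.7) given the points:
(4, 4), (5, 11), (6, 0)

Lagrange interpolation formula:
P(x) = Σ yᵢ × Lᵢ(x)
where Lᵢ(x) = Π_{j≠i} (x - xⱼ)/(xᵢ - xⱼ)

L_0(4.7) = (4.7 - 5)/(4 - 5) × (4.7 - 6)/(4 - 6) = 0.195000
L_1(4.7) = (4.7 - 4)/(5 - 4) × (4.7 - 6)/(5 - 6) = 0.910000
L_2(4.7) = (4.7 - 4)/(6 - 4) × (4.7 - 5)/(6 - 5) = -0.105000

P(4.7) = 4×L_0(4.7) + 11×L_1(4.7) + 0×L_2(4.7)
P(4.7) = 10.790000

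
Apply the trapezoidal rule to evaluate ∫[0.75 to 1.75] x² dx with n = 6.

f(x) = x²
a = 0.75, b = 1.75, n = 6
h = (b - a)/n = 0.166667

Trapezoidal rule: (h/2)[f(x₀) + 2f(x₁) + 2f(x₂) + ... + f(xₙ)]

x_0 = 0.7500, f(x_0) = 0.562500, coefficient = 1
x_1 = 0.9167, f(x_1) = 0.840278, coefficient = 2
x_2 = 1.0833, f(x_2) = 1.173611, coefficient = 2
x_3 = 1.2500, f(x_3) = 1.562500, coefficient = 2
x_4 = 1.4167, f(x_4) = 2.006944, coefficient = 2
x_5 = 1.5833, f(x_5) = 2.506944, coefficient = 2
x_6 = 1.7500, f(x_6) = 3.062500, coefficient = 1

I ≈ (0.166667/2) × 19.805556 = 1.650463
Exact value: 1.645833
Error: 0.004630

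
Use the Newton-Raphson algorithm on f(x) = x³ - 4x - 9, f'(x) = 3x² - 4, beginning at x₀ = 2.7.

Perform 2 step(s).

f(x) = x³ - 4x - 9
f'(x) = 3x² - 4
x₀ = 2.7

Newton-Raphson formula: x_{n+1} = x_n - f(x_n)/f'(x_n)

Iteration 1:
  f(2.700000) = -0.117000
  f'(2.700000) = 17.870000
  x_1 = 2.700000 - (-0.117000)/17.870000 = 2.706547
Iteration 2:
  f(2.706547) = 0.000348
  f'(2.706547) = 17.976195
  x_2 = 2.706547 - 0.000348/17.976195 = 2.706528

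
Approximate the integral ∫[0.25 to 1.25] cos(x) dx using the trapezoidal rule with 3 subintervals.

f(x) = cos(x)
a = 0.25, b = 1.25, n = 3
h = (b - a)/n = 0.333333

Trapezoidal rule: (h/2)[f(x₀) + 2f(x₁) + 2f(x₂) + ... + f(xₙ)]

x_0 = 0.2500, f(x_0) = 0.968912, coefficient = 1
x_1 = 0.5833, f(x_1) = 0.834631, coefficient = 2
x_2 = 0.9167, f(x_2) = 0.608469, coefficient = 2
x_3 = 1.2500, f(x_3) = 0.315322, coefficient = 1

I ≈ (0.333333/2) × 4.170435 = 0.695072
Exact value: 0.701581
Error: 0.006508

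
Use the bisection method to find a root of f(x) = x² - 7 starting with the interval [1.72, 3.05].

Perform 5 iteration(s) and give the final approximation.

f(x) = x² - 7
Initial interval: [1.72, 3.05]

Iteration 1:
  c_1 = (1.720000 + 3.050000)/2 = 2.385000
  f(c_1) = f(2.385000) = -1.311775
  f(a) × f(c) ≥ 0, new interval: [2.385000, 3.050000]
Iteration 2:
  c_2 = (2.385000 + 3.050000)/2 = 2.717500
  f(c_2) = f(2.717500) = 0.384806
  f(a) × f(c) < 0, new interval: [2.385000, 2.717500]
Iteration 3:
  c_3 = (2.385000 + 2.717500)/2 = 2.551250
  f(c_3) = f(2.551250) = -0.491123
  f(a) × f(c) ≥ 0, new interval: [2.551250, 2.717500]
Iteration 4:
  c_4 = (2.551250 + 2.717500)/2 = 2.634375
  f(c_4) = f(2.634375) = -0.060068
  f(a) × f(c) ≥ 0, new interval: [2.634375, 2.717500]
Iteration 5:
  c_5 = (2.634375 + 2.717500)/2 = 2.675937
  f(c_5) = f(2.675937) = 0.160642
  f(a) × f(c) < 0, new interval: [2.634375, 2.675937]

After 5 iteration(s), the approximation is c_5 = 2.675937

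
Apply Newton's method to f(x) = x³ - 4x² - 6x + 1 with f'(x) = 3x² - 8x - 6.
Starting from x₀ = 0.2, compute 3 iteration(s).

f(x) = x³ - 4x² - 6x + 1
f'(x) = 3x² - 8x - 6
x₀ = 0.2

Newton-Raphson formula: x_{n+1} = x_n - f(x_n)/f'(x_n)

Iteration 1:
  f(0.200000) = -0.352000
  f'(0.200000) = -7.480000
  x_1 = 0.200000 - (-0.352000)/(-7.480000) = 0.152941
Iteration 2:
  f(0.152941) = -0.007634
  f'(0.152941) = -7.153356
  x_2 = 0.152941 - (-0.007634)/(-7.153356) = 0.151874
Iteration 3:
  f(0.151874) = -0.000004
  f'(0.151874) = -7.145795
  x_3 = 0.151874 - (-0.000004)/(-7.145795) = 0.151873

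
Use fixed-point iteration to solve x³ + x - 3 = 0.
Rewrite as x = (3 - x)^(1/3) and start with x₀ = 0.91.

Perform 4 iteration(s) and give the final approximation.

Equation: x³ + x - 3 = 0
Fixed-point form: x = (3 - x)^(1/3)
x₀ = 0.91

x_1 = g(0.910000) = 1.278543
x_2 = g(1.278543) = 1.198483
x_3 = g(1.198483) = 1.216782
x_4 = g(1.216782) = 1.212648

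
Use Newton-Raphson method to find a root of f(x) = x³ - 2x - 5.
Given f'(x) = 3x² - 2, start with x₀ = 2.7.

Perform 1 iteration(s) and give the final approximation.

f(x) = x³ - 2x - 5
f'(x) = 3x² - 2
x₀ = 2.7

Newton-Raphson formula: x_{n+1} = x_n - f(x_n)/f'(x_n)

Iteration 1:
  f(2.700000) = 9.283000
  f'(2.700000) = 19.870000
  x_1 = 2.700000 - 9.283000/19.870000 = 2.232813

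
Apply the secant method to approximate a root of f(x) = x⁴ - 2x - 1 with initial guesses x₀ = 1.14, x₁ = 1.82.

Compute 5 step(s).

f(x) = x⁴ - 2x - 1
x₀ = 1.14, x₁ = 1.82

Secant formula: x_{n+1} = x_n - f(x_n)(x_n - x_{n-1})/(f(x_n) - f(x_{n-1}))

Iteration 1:
  f(1.140000) = -1.591040
  f(1.820000) = 6.331994
  x_2 = 1.820000 - 6.331994×(1.820000 - 1.140000)/(6.331994 - (-1.591040))
       = 1.276552
Iteration 2:
  f(1.820000) = 6.331994
  f(1.276552) = -0.897556
  x_3 = 1.276552 - (-0.897556)×(1.276552 - 1.820000)/(-0.897556 - 6.331994)
       = 1.344022
Iteration 3:
  f(1.276552) = -0.897556
  f(1.344022) = -0.424983
  x_4 = 1.344022 - (-0.424983)×(1.344022 - 1.276552)/(-0.424983 - (-0.897556))
       = 1.404697
Iteration 4:
  f(1.344022) = -0.424983
  f(1.404697) = 0.084019
  x_5 = 1.404697 - 0.084019×(1.404697 - 1.344022)/(0.084019 - (-0.424983))
       = 1.394681
Iteration 5:
  f(1.404697) = 0.084019
  f(1.394681) = -0.005808
  x_6 = 1.394681 - (-0.005808)×(1.394681 - 1.404697)/(-0.005808 - 0.084019)
       = 1.395329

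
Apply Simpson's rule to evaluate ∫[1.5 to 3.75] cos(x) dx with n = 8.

f(x) = cos(x)
a = 1.5, b = 3.75, n = 8
h = (b - a)/n = 0.281250

Simpson's rule: (h/3)[f(x₀) + 4f(x₁) + 2f(x₂) + ... + f(xₙ)]

x_0 = 1.5000, f(x_0) = 0.070737, coefficient = 1
x_1 = 1.7812, f(x_1) = -0.208904, coefficient = 4
x_2 = 2.0625, f(x_2) = -0.472128, coefficient = 2
x_3 = 2.3438, f(x_3) = -0.698253, coefficient = 4
x_4 = 2.6250, f(x_4) = -0.869507, coefficient = 2
x_5 = 2.9062, f(x_5) = -0.972434, coefficient = 4
x_6 = 3.1875, f(x_6) = -0.998946, coefficient = 2
x_7 = 3.4688, f(x_7) = -0.946960, coefficient = 4
x_8 = 3.7500, f(x_8) = -0.820559, coefficient = 1

I ≈ (0.281250/3) × -16.737188 = -1.569111
Exact value: -1.569056
Error: 0.000055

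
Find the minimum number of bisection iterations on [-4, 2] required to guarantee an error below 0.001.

We need (b-a)/2^n ≤ 0.001
(2 - (-4))/2^n ≤ 0.001
6/2^n ≤ 0.001
2^n ≥ 6000
n ≥ log₂(6000) = 12.55
n ≥ 13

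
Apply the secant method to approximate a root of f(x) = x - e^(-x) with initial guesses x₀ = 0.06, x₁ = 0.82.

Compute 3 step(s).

f(x) = x - e^(-x)
x₀ = 0.06, x₁ = 0.82

Secant formula: x_{n+1} = x_n - f(x_n)(x_n - x_{n-1})/(f(x_n) - f(x_{n-1}))

Iteration 1:
  f(0.060000) = -0.881765
  f(0.820000) = 0.379568
  x_2 = 0.820000 - 0.379568×(0.820000 - 0.060000)/(0.379568 - (-0.881765))
       = 0.591296
Iteration 2:
  f(0.820000) = 0.379568
  f(0.591296) = 0.037687
  x_3 = 0.591296 - 0.037687×(0.591296 - 0.820000)/(0.037687 - 0.379568)
       = 0.566085
Iteration 3:
  f(0.591296) = 0.037687
  f(0.566085) = -0.001658
  x_4 = 0.566085 - (-0.001658)×(0.566085 - 0.591296)/(-0.001658 - 0.037687)
       = 0.567148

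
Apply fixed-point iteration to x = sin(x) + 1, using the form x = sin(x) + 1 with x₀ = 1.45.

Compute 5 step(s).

Equation: x = sin(x) + 1
Fixed-point form: x = sin(x) + 1
x₀ = 1.45

x_1 = g(1.450000) = 1.992713
x_2 = g(1.992713) = 1.912306
x_3 = g(1.912306) = 1.942250
x_4 = g(1.942250) = 1.931801
x_5 = g(1.931801) = 1.935543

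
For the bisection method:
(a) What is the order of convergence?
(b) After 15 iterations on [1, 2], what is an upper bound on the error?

(a) Bisection has linear (order 1) convergence; the error is halved each step.

(b) Error bound = (b-a)/2^n = (2 - 1)/2^{15}
    = 1/2^{15}

(a) 1 (linear); (b) error ≤ 3.05e-05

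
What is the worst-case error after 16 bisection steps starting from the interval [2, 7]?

Bisection error bound: |error| ≤ (b-a)/2^n
|error| ≤ (7 - 2)/2^16 = 5/2^16
|error| ≤ 0.0000762939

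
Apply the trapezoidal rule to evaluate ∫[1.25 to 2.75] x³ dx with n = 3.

f(x) = x³
a = 1.25, b = 2.75, n = 3
h = (b - a)/n = 0.500000

Trapezoidal rule: (h/2)[f(x₀) + 2f(x₁) + 2f(x₂) + ... + f(xₙ)]

x_0 = 1.2500, f(x_0) = 1.953125, coefficient = 1
x_1 = 1.7500, f(x_1) = 5.359375, coefficient = 2
x_2 = 2.2500, f(x_2) = 11.390625, coefficient = 2
x_3 = 2.7500, f(x_3) = 20.796875, coefficient = 1

I ≈ (0.500000/2) × 56.250000 = 14.062500
Exact value: 13.687500
Error: 0.375000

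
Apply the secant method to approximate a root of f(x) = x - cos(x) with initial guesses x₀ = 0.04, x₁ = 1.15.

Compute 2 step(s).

f(x) = x - cos(x)
x₀ = 0.04, x₁ = 1.15

Secant formula: x_{n+1} = x_n - f(x_n)(x_n - x_{n-1})/(f(x_n) - f(x_{n-1}))

Iteration 1:
  f(0.040000) = -0.959200
  f(1.150000) = 0.741513
  x_2 = 1.150000 - 0.741513×(1.150000 - 0.040000)/(0.741513 - (-0.959200))
       = 0.666039
Iteration 2:
  f(1.150000) = 0.741513
  f(0.666039) = -0.120237
  x_3 = 0.666039 - (-0.120237)×(0.666039 - 1.150000)/(-0.120237 - 0.741513)
       = 0.733564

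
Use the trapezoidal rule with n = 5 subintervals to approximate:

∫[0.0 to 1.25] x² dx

f(x) = x²
a = 0.0, b = 1.25, n = 5
h = (b - a)/n = 0.250000

Trapezoidal rule: (h/2)[f(x₀) + 2f(x₁) + 2f(x₂) + ... + f(xₙ)]

x_0 = 0.0000, f(x_0) = 0.000000, coefficient = 1
x_1 = 0.2500, f(x_1) = 0.062500, coefficient = 2
x_2 = 0.5000, f(x_2) = 0.250000, coefficient = 2
x_3 = 0.7500, f(x_3) = 0.562500, coefficient = 2
x_4 = 1.0000, f(x_4) = 1.000000, coefficient = 2
x_5 = 1.2500, f(x_5) = 1.562500, coefficient = 1

I ≈ (0.250000/2) × 5.312500 = 0.664062
Exact value: 0.651042
Error: 0.013021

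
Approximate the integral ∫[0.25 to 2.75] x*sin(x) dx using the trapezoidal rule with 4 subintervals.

f(x) = x*sin(x)
a = 0.25, b = 2.75, n = 4
h = (b - a)/n = 0.625000

Trapezoidal rule: (h/2)[f(x₀) + 2f(x₁) + 2f(x₂) + ... + f(xₙ)]

x_0 = 0.2500, f(x_0) = 0.061851, coefficient = 1
x_1 = 0.8750, f(x_1) = 0.671601, coefficient = 2
x_2 = 1.5000, f(x_2) = 1.496242, coefficient = 2
x_3 = 2.1250, f(x_3) = 1.806930, coefficient = 2
x_4 = 2.7500, f(x_4) = 1.049568, coefficient = 1

I ≈ (0.625000/2) × 9.060964 = 2.831551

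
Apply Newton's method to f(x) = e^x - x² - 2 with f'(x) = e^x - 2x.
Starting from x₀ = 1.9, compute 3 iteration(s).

f(x) = e^x - x² - 2
f'(x) = e^x - 2x
x₀ = 1.9

Newton-Raphson formula: x_{n+1} = x_n - f(x_n)/f'(x_n)

Iteration 1:
  f(1.900000) = 1.075894
  f'(1.900000) = 2.885894
  x_1 = 1.900000 - 1.075894/2.885894 = 1.527189
Iteration 2:
  f(1.527189) = 0.272906
  f'(1.527189) = 1.550834
  x_2 = 1.527189 - 0.272906/1.550834 = 1.351215
Iteration 3:
  f(1.351215) = 0.036333
  f'(1.351215) = 1.159684
  x_3 = 1.351215 - 0.036333/1.159684 = 1.319885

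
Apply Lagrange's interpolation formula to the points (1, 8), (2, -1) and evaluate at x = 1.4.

Lagrange interpolation formula:
P(x) = Σ yᵢ × Lᵢ(x)
where Lᵢ(x) = Π_{j≠i} (x - xⱼ)/(xᵢ - xⱼ)

L_0(1.4) = (1.4 - 2)/(1 - 2) = 0.600000
L_1(1.4) = (1.4 - 1)/(2 - 1) = 0.400000

P(1.4) = 8×L_0(1.4) + (-1)×L_1(1.4)
P(1.4) = 4.400000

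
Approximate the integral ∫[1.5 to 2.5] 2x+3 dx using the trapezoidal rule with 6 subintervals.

f(x) = 2x+3
a = 1.5, b = 2.5, n = 6
h = (b - a)/n = 0.166667

Trapezoidal rule: (h/2)[f(x₀) + 2f(x₁) + 2f(x₂) + ... + f(xₙ)]

x_0 = 1.5000, f(x_0) = 6.000000, coefficient = 1
x_1 = 1.6667, f(x_1) = 6.333333, coefficient = 2
x_2 = 1.8333, f(x_2) = 6.666667, coefficient = 2
x_3 = 2.0000, f(x_3) = 7.000000, coefficient = 2
x_4 = 2.1667, f(x_4) = 7.333333, coefficient = 2
x_5 = 2.3333, f(x_5) = 7.666667, coefficient = 2
x_6 = 2.5000, f(x_6) = 8.000000, coefficient = 1

I ≈ (0.166667/2) × 84.000000 = 7.000000
Exact value: 7.000000
Error: 0.000000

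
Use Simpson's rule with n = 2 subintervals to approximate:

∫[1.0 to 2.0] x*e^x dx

f(x) = x*e^x
a = 1.0, b = 2.0, n = 2
h = (b - a)/n = 0.500000

Simpson's rule: (h/3)[f(x₀) + 4f(x₁) + 2f(x₂) + ... + f(xₙ)]

x_0 = 1.0000, f(x_0) = 2.718282, coefficient = 1
x_1 = 1.5000, f(x_1) = 6.722534, coefficient = 4
x_2 = 2.0000, f(x_2) = 14.778112, coefficient = 1

I ≈ (0.500000/3) × 44.386528 = 7.397755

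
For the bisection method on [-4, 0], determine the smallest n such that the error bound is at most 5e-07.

We need (b-a)/2^n ≤ 5e-07
(0 - (-4))/2^n ≤ 5e-07
4/2^n ≤ 5e-07
2^n ≥ 8000000
n ≥ log₂(8000000) = 22.93
n ≥ 23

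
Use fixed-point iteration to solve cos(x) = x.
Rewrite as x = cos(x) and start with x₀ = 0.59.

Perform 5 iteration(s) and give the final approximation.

Equation: cos(x) = x
Fixed-point form: x = cos(x)
x₀ = 0.59

x_1 = g(0.590000) = 0.830941
x_2 = g(0.830941) = 0.674181
x_3 = g(0.674181) = 0.781218
x_4 = g(0.781218) = 0.710056
x_5 = g(0.710056) = 0.758325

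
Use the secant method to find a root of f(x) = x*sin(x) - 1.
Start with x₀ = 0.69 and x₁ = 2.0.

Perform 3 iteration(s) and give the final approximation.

f(x) = x*sin(x) - 1
x₀ = 0.69, x₁ = 2.0

Secant formula: x_{n+1} = x_n - f(x_n)(x_n - x_{n-1})/(f(x_n) - f(x_{n-1}))

Iteration 1:
  f(0.690000) = -0.560789
  f(2.000000) = 0.818595
  x_2 = 2.000000 - 0.818595×(2.000000 - 0.690000)/(0.818595 - (-0.560789))
       = 1.222581
Iteration 2:
  f(2.000000) = 0.818595
  f(1.222581) = 0.149206
  x_3 = 1.222581 - 0.149206×(1.222581 - 2.000000)/(0.149206 - 0.818595)
       = 1.049296
Iteration 3:
  f(1.222581) = 0.149206
  f(1.049296) = -0.090184
  x_4 = 1.049296 - (-0.090184)×(1.049296 - 1.222581)/(-0.090184 - 0.149206)
       = 1.114577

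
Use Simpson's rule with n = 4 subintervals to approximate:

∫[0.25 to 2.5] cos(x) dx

f(x) = cos(x)
a = 0.25, b = 2.5, n = 4
h = (b - a)/n = 0.562500

Simpson's rule: (h/3)[f(x₀) + 4f(x₁) + 2f(x₂) + ... + f(xₙ)]

x_0 = 0.2500, f(x_0) = 0.968912, coefficient = 1
x_1 = 0.8125, f(x_1) = 0.687686, coefficient = 4
x_2 = 1.3750, f(x_2) = 0.194548, coefficient = 2
x_3 = 1.9375, f(x_3) = -0.358540, coefficient = 4
x_4 = 2.5000, f(x_4) = -0.801144, coefficient = 1

I ≈ (0.562500/3) × 1.873446 = 0.351271
Exact value: 0.351068
Error: 0.000203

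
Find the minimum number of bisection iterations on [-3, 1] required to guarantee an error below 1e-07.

We need (b-a)/2^n ≤ 1e-07
(1 - (-3))/2^n ≤ 1e-07
4/2^n ≤ 1e-07
2^n ≥ 40000000
n ≥ log₂(40000000) = 25.25
n ≥ 26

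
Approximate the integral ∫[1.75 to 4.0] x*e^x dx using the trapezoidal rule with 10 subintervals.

f(x) = x*e^x
a = 1.75, b = 4.0, n = 10
h = (b - a)/n = 0.225000

Trapezoidal rule: (h/2)[f(x₀) + 2f(x₁) + 2f(x₂) + ... + f(xₙ)]

x_0 = 1.7500, f(x_0) = 10.070555, coefficient = 1
x_1 = 1.9750, f(x_1) = 14.233074, coefficient = 2
x_2 = 2.2000, f(x_2) = 19.855030, coefficient = 2
x_3 = 2.4250, f(x_3) = 27.407906, coefficient = 2
x_4 = 2.6500, f(x_4) = 37.508202, coefficient = 2
x_5 = 2.8750, f(x_5) = 50.960594, coefficient = 2
x_6 = 3.1000, f(x_6) = 68.813649, coefficient = 2
x_7 = 3.3250, f(x_7) = 92.431670, coefficient = 2
x_8 = 3.5500, f(x_8) = 123.587277, coefficient = 2
x_9 = 3.7750, f(x_9) = 164.580594, coefficient = 2
x_10 = 4.0000, f(x_10) = 218.392600, coefficient = 1

I ≈ (0.225000/2) × 1427.219149 = 160.562154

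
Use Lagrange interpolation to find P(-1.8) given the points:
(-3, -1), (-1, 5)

Lagrange interpolation formula:
P(x) = Σ yᵢ × Lᵢ(x)
where Lᵢ(x) = Π_{j≠i} (x - xⱼ)/(xᵢ - xⱼ)

L_0(-1.8) = (-1.8 - (-1))/(-3 - (-1)) = 0.400000
L_1(-1.8) = (-1.8 - (-3))/(-1 - (-3)) = 0.600000

P(-1.8) = (-1)×L_0(-1.8) + 5×L_1(-1.8)
P(-1.8) = 2.600000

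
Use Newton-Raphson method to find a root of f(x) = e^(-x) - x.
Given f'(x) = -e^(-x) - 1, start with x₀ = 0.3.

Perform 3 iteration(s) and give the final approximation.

f(x) = e^(-x) - x
f'(x) = -e^(-x) - 1
x₀ = 0.3

Newton-Raphson formula: x_{n+1} = x_n - f(x_n)/f'(x_n)

Iteration 1:
  f(0.300000) = 0.440818
  f'(0.300000) = -1.740818
  x_1 = 0.300000 - 0.440818/(-1.740818) = 0.553225
Iteration 2:
  f(0.553225) = 0.021868
  f'(0.553225) = -1.575092
  x_2 = 0.553225 - 0.021868/(-1.575092) = 0.567108
Iteration 3:
  f(0.567108) = 0.000055
  f'(0.567108) = -1.567163
  x_3 = 0.567108 - 0.000055/(-1.567163) = 0.567143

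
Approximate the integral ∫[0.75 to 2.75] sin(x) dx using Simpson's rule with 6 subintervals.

f(x) = sin(x)
a = 0.75, b = 2.75, n = 6
h = (b - a)/n = 0.333333

Simpson's rule: (h/3)[f(x₀) + 4f(x₁) + 2f(x₂) + ... + f(xₙ)]

x_0 = 0.7500, f(x_0) = 0.681639, coefficient = 1
x_1 = 1.0833, f(x_1) = 0.883524, coefficient = 4
x_2 = 1.4167, f(x_2) = 0.988146, coefficient = 2
x_3 = 1.7500, f(x_3) = 0.983986, coefficient = 4
x_4 = 2.0833, f(x_4) = 0.871503, coefficient = 2
x_5 = 2.4167, f(x_5) = 0.663080, coefficient = 4
x_6 = 2.7500, f(x_6) = 0.381661, coefficient = 1

I ≈ (0.333333/3) × 14.904957 = 1.656106
Exact value: 1.655991
Error: 0.000115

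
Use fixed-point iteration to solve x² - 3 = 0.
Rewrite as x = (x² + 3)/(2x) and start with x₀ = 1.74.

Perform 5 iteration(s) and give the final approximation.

Equation: x² - 3 = 0
Fixed-point form: x = (x² + 3)/(2x)
x₀ = 1.74

x_1 = g(1.740000) = 1.732069
x_2 = g(1.732069) = 1.732051
x_3 = g(1.732051) = 1.732051
x_4 = g(1.732051) = 1.732051
x_5 = g(1.732051) = 1.732051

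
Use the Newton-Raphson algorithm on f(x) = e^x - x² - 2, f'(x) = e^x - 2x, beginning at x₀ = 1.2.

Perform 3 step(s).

f(x) = e^x - x² - 2
f'(x) = e^x - 2x
x₀ = 1.2

Newton-Raphson formula: x_{n+1} = x_n - f(x_n)/f'(x_n)

Iteration 1:
  f(1.200000) = -0.119883
  f'(1.200000) = 0.920117
  x_1 = 1.200000 - (-0.119883)/0.920117 = 1.330291
Iteration 2:
  f(1.330291) = 0.012470
  f'(1.330291) = 1.121562
  x_2 = 1.330291 - 0.012470/1.121562 = 1.319173
Iteration 3:
  f(1.319173) = 0.000109
  f'(1.319173) = 1.101981
  x_3 = 1.319173 - 0.000109/1.101981 = 1.319074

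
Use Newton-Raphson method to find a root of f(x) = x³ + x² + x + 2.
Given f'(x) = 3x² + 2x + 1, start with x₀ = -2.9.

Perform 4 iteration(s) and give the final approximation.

f(x) = x³ + x² + x + 2
f'(x) = 3x² + 2x + 1
x₀ = -2.9

Newton-Raphson formula: x_{n+1} = x_n - f(x_n)/f'(x_n)

Iteration 1:
  f(-2.900000) = -16.879000
  f'(-2.900000) = 20.430000
  x_1 = -2.900000 - (-16.879000)/20.430000 = -2.073813
Iteration 2:
  f(-2.073813) = -4.691961
  f'(-2.073813) = 9.754475
  x_2 = -2.073813 - (-4.691961)/9.754475 = -1.592807
Iteration 3:
  f(-1.592807) = -1.096779
  f'(-1.592807) = 5.425489
  x_3 = -1.592807 - (-1.096779)/5.425489 = -1.390654
Iteration 4:
  f(-1.390654) = -0.146147
  f'(-1.390654) = 4.020448
  x_4 = -1.390654 - (-0.146147)/4.020448 = -1.354303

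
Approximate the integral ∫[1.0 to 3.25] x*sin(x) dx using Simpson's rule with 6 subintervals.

f(x) = x*sin(x)
a = 1.0, b = 3.25, n = 6
h = (b - a)/n = 0.375000

Simpson's rule: (h/3)[f(x₀) + 4f(x₁) + 2f(x₂) + ... + f(xₙ)]

x_0 = 1.0000, f(x_0) = 0.841471, coefficient = 1
x_1 = 1.3750, f(x_1) = 1.348728, coefficient = 4
x_2 = 1.7500, f(x_2) = 1.721975, coefficient = 2
x_3 = 2.1250, f(x_3) = 1.806930, coefficient = 4
x_4 = 2.5000, f(x_4) = 1.496180, coefficient = 2
x_5 = 2.8750, f(x_5) = 0.757407, coefficient = 4
x_6 = 3.2500, f(x_6) = -0.351634, coefficient = 1

I ≈ (0.375000/3) × 22.578407 = 2.822301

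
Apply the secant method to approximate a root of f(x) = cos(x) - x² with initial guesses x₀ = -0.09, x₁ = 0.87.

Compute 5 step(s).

f(x) = cos(x) - x²
x₀ = -0.09, x₁ = 0.87

Secant formula: x_{n+1} = x_n - f(x_n)(x_n - x_{n-1})/(f(x_n) - f(x_{n-1}))

Iteration 1:
  f(-0.090000) = 0.987853
  f(0.870000) = -0.112073
  x_2 = 0.870000 - (-0.112073)×(0.870000 - (-0.090000))/(-0.112073 - 0.987853)
       = 0.772184
Iteration 2:
  f(0.870000) = -0.112073
  f(0.772184) = 0.120121
  x_3 = 0.772184 - 0.120121×(0.772184 - 0.870000)/(0.120121 - (-0.112073))
       = 0.822787
Iteration 3:
  f(0.772184) = 0.120121
  f(0.822787) = 0.003202
  x_4 = 0.822787 - 0.003202×(0.822787 - 0.772184)/(0.003202 - 0.120121)
       = 0.824173
Iteration 4:
  f(0.822787) = 0.003202
  f(0.824173) = -0.000097
  x_5 = 0.824173 - (-0.000097)×(0.824173 - 0.822787)/(-0.000097 - 0.003202)
       = 0.824132
Iteration 5:
  f(0.824173) = -0.000097
  f(0.824132) = 0.000000
  x_6 = 0.824132 - 0.000000×(0.824132 - 0.824173)/(0.000000 - (-0.000097))
       = 0.824132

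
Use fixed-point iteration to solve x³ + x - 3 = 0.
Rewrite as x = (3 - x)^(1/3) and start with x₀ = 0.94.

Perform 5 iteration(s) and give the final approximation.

Equation: x³ + x - 3 = 0
Fixed-point form: x = (3 - x)^(1/3)
x₀ = 0.94

x_1 = g(0.940000) = 1.272396
x_2 = g(1.272396) = 1.199908
x_3 = g(1.199908) = 1.216461
x_4 = g(1.216461) = 1.212721
x_5 = g(1.212721) = 1.213568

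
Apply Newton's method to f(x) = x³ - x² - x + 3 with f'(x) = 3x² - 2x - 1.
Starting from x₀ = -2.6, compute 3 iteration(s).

f(x) = x³ - x² - x + 3
f'(x) = 3x² - 2x - 1
x₀ = -2.6

Newton-Raphson formula: x_{n+1} = x_n - f(x_n)/f'(x_n)

Iteration 1:
  f(-2.600000) = -18.736000
  f'(-2.600000) = 24.480000
  x_1 = -2.600000 - (-18.736000)/24.480000 = -1.834641
Iteration 2:
  f(-1.834641) = -4.706493
  f'(-1.834641) = 12.766999
  x_2 = -1.834641 - (-4.706493)/12.766999 = -1.465995
Iteration 3:
  f(-1.465995) = -0.833780
  f'(-1.465995) = 8.379418
  x_3 = -1.465995 - (-0.833780)/8.379418 = -1.366492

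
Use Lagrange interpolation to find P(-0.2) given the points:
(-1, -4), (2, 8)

Lagrange interpolation formula:
P(x) = Σ yᵢ × Lᵢ(x)
where Lᵢ(x) = Π_{j≠i} (x - xⱼ)/(xᵢ - xⱼ)

L_0(-0.2) = (-0.2 - 2)/(-1 - 2) = 0.733333
L_1(-0.2) = (-0.2 - (-1))/(2 - (-1)) = 0.266667

P(-0.2) = (-4)×L_0(-0.2) + 8×L_1(-0.2)
P(-0.2) = -0.800000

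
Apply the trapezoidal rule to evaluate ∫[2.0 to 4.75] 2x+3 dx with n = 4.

f(x) = 2x+3
a = 2.0, b = 4.75, n = 4
h = (b - a)/n = 0.687500

Trapezoidal rule: (h/2)[f(x₀) + 2f(x₁) + 2f(x₂) + ... + f(xₙ)]

x_0 = 2.0000, f(x_0) = 7.000000, coefficient = 1
x_1 = 2.6875, f(x_1) = 8.375000, coefficient = 2
x_2 = 3.3750, f(x_2) = 9.750000, coefficient = 2
x_3 = 4.0625, f(x_3) = 11.125000, coefficient = 2
x_4 = 4.7500, f(x_4) = 12.500000, coefficient = 1

I ≈ (0.687500/2) × 78.000000 = 26.812500
Exact value: 26.812500
Error: 0.000000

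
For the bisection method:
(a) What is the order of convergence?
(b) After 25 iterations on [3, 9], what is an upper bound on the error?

(a) Bisection has linear (order 1) convergence; the error is halved each step.

(b) Error bound = (b-a)/2^n = (9 - 3)/2^{25}
    = 6/2^{25}

(a) 1 (linear); (b) error ≤ 1.79e-07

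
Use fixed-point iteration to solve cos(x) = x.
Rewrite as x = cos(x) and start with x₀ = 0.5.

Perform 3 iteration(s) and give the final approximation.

Equation: cos(x) = x
Fixed-point form: x = cos(x)
x₀ = 0.5

x_1 = g(0.500000) = 0.877583
x_2 = g(0.877583) = 0.639012
x_3 = g(0.639012) = 0.802685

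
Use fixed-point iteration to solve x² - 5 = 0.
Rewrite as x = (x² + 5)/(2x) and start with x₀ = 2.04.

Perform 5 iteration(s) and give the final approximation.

Equation: x² - 5 = 0
Fixed-point form: x = (x² + 5)/(2x)
x₀ = 2.04

x_1 = g(2.040000) = 2.245490
x_2 = g(2.245490) = 2.236088
x_3 = g(2.236088) = 2.236068
x_4 = g(2.236068) = 2.236068
x_5 = g(2.236068) = 2.236068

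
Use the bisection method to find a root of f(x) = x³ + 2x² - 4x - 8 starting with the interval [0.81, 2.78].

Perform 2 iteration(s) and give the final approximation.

f(x) = x³ + 2x² - 4x - 8
Initial interval: [0.81, 2.78]

Iteration 1:
  c_1 = (0.810000 + 2.780000)/2 = 1.795000
  f(c_1) = f(1.795000) = -2.952415
  f(a) × f(c) ≥ 0, new interval: [1.795000, 2.780000]
Iteration 2:
  c_2 = (1.795000 + 2.780000)/2 = 2.287500
  f(c_2) = f(2.287500) = 5.285014
  f(a) × f(c) < 0, new interval: [1.795000, 2.287500]

After 2 iteration(s), the approximation is c_2 = 2.287500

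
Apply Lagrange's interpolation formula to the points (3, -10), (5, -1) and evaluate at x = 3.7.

Lagrange interpolation formula:
P(x) = Σ yᵢ × Lᵢ(x)
where Lᵢ(x) = Π_{j≠i} (x - xⱼ)/(xᵢ - xⱼ)

L_0(3.7) = (3.7 - 5)/(3 - 5) = 0.650000
L_1(3.7) = (3.7 - 3)/(5 - 3) = 0.350000

P(3.7) = (-10)×L_0(3.7) + (-1)×L_1(3.7)
P(3.7) = -6.850000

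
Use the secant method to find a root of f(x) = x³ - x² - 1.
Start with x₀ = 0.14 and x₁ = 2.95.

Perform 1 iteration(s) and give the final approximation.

f(x) = x³ - x² - 1
x₀ = 0.14, x₁ = 2.95

Secant formula: x_{n+1} = x_n - f(x_n)(x_n - x_{n-1})/(f(x_n) - f(x_{n-1}))

Iteration 1:
  f(0.140000) = -1.016856
  f(2.950000) = 15.969875
  x_2 = 2.950000 - 15.969875×(2.950000 - 0.140000)/(15.969875 - (-1.016856))
       = 0.308212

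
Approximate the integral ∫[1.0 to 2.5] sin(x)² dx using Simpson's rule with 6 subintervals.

f(x) = sin(x)²
a = 1.0, b = 2.5, n = 6
h = (b - a)/n = 0.250000

Simpson's rule: (h/3)[f(x₀) + 4f(x₁) + 2f(x₂) + ... + f(xₙ)]

x_0 = 1.0000, f(x_0) = 0.708073, coefficient = 1
x_1 = 1.2500, f(x_1) = 0.900572, coefficient = 4
x_2 = 1.5000, f(x_2) = 0.994996, coefficient = 2
x_3 = 1.7500, f(x_3) = 0.968228, coefficient = 4
x_4 = 2.0000, f(x_4) = 0.826822, coefficient = 2
x_5 = 2.2500, f(x_5) = 0.605398, coefficient = 4
x_6 = 2.5000, f(x_6) = 0.358169, coefficient = 1

I ≈ (0.250000/3) × 14.606671 = 1.217223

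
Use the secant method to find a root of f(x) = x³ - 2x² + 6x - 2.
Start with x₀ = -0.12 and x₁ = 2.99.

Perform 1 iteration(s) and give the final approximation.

f(x) = x³ - 2x² + 6x - 2
x₀ = -0.12, x₁ = 2.99

Secant formula: x_{n+1} = x_n - f(x_n)(x_n - x_{n-1})/(f(x_n) - f(x_{n-1}))

Iteration 1:
  f(-0.120000) = -2.750528
  f(2.990000) = 24.790699
  x_2 = 2.990000 - 24.790699×(2.990000 - (-0.120000))/(24.790699 - (-2.750528))
       = 0.190594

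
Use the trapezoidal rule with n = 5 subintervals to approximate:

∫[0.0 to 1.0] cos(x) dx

f(x) = cos(x)
a = 0.0, b = 1.0, n = 5
h = (b - a)/n = 0.200000

Trapezoidal rule: (h/2)[f(x₀) + 2f(x₁) + 2f(x₂) + ... + f(xₙ)]

x_0 = 0.0000, f(x_0) = 1.000000, coefficient = 1
x_1 = 0.2000, f(x_1) = 0.980067, coefficient = 2
x_2 = 0.4000, f(x_2) = 0.921061, coefficient = 2
x_3 = 0.6000, f(x_3) = 0.825336, coefficient = 2
x_4 = 0.8000, f(x_4) = 0.696707, coefficient = 2
x_5 = 1.0000, f(x_5) = 0.540302, coefficient = 1

I ≈ (0.200000/2) × 8.386642 = 0.838664
Exact value: 0.841471
Error: 0.002807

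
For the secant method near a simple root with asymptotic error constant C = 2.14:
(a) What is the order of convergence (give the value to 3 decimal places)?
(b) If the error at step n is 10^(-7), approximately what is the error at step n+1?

(a) Secant method has superlinear convergence with order φ = (1+√5)/2 ≈ 1.618.
    This means |e_{n+1}| ≈ C|e_n|^1.618.

(b) With |e_n| = 10^(-7) and C = 2.14:
    |e_{n+1}| ≈ 2.14 × (10^(-7))^1.618 = 2.14 × 10^(-11.33)

(a) ≈ 1.618 (golden ratio); (b) |e_{n+1}| ≈ 1.010e-11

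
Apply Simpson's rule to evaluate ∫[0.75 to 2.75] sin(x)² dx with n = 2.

f(x) = sin(x)²
a = 0.75, b = 2.75, n = 2
h = (b - a)/n = 1.000000

Simpson's rule: (h/3)[f(x₀) + 4f(x₁) + 2f(x₂) + ... + f(xₙ)]

x_0 = 0.7500, f(x_0) = 0.464631, coefficient = 1
x_1 = 1.7500, f(x_1) = 0.968228, coefficient = 4
x_2 = 2.7500, f(x_2) = 0.145665, coefficient = 1

I ≈ (1.000000/3) × 4.483210 = 1.494403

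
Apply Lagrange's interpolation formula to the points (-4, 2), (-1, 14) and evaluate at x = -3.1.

Lagrange interpolation formula:
P(x) = Σ yᵢ × Lᵢ(x)
where Lᵢ(x) = Π_{j≠i} (x - xⱼ)/(xᵢ - xⱼ)

L_0(-3.1) = (-3.1 - (-1))/(-4 - (-1)) = 0.700000
L_1(-3.1) = (-3.1 - (-4))/(-1 - (-4)) = 0.300000

P(-3.1) = 2×L_0(-3.1) + 14×L_1(-3.1)
P(-3.1) = 5.600000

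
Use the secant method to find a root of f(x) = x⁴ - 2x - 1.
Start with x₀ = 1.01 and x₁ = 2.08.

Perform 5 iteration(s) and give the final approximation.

f(x) = x⁴ - 2x - 1
x₀ = 1.01, x₁ = 2.08

Secant formula: x_{n+1} = x_n - f(x_n)(x_n - x_{n-1})/(f(x_n) - f(x_{n-1}))

Iteration 1:
  f(1.010000) = -1.979396
  f(2.080000) = 13.557737
  x_2 = 2.080000 - 13.557737×(2.080000 - 1.010000)/(13.557737 - (-1.979396))
       = 1.146316
Iteration 2:
  f(2.080000) = 13.557737
  f(1.146316) = -1.565931
  x_3 = 1.146316 - (-1.565931)×(1.146316 - 2.080000)/(-1.565931 - 13.557737)
       = 1.242991
Iteration 3:
  f(1.146316) = -1.565931
  f(1.242991) = -1.098875
  x_4 = 1.242991 - (-1.098875)×(1.242991 - 1.146316)/(-1.098875 - (-1.565931))
       = 1.470445
Iteration 4:
  f(1.242991) = -1.098875
  f(1.470445) = 0.734261
  x_5 = 1.470445 - 0.734261×(1.470445 - 1.242991)/(0.734261 - (-1.098875))
       = 1.379339
Iteration 5:
  f(1.470445) = 0.734261
  f(1.379339) = -0.138884
  x_6 = 1.379339 - (-0.138884)×(1.379339 - 1.470445)/(-0.138884 - 0.734261)
       = 1.393830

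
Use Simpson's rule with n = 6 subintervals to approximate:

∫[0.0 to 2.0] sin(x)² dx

f(x) = sin(x)²
a = 0.0, b = 2.0, n = 6
h = (b - a)/n = 0.333333

Simpson's rule: (h/3)[f(x₀) + 4f(x₁) + 2f(x₂) + ... + f(xₙ)]

x_0 = 0.0000, f(x_0) = 0.000000, coefficient = 1
x_1 = 0.3333, f(x_1) = 0.107056, coefficient = 4
x_2 = 0.6667, f(x_2) = 0.382381, coefficient = 2
x_3 = 1.0000, f(x_3) = 0.708073, coefficient = 4
x_4 = 1.3333, f(x_4) = 0.944663, coefficient = 2
x_5 = 1.6667, f(x_5) = 0.990837, coefficient = 4
x_6 = 2.0000, f(x_6) = 0.826822, coefficient = 1

I ≈ (0.333333/3) × 10.704778 = 1.189420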